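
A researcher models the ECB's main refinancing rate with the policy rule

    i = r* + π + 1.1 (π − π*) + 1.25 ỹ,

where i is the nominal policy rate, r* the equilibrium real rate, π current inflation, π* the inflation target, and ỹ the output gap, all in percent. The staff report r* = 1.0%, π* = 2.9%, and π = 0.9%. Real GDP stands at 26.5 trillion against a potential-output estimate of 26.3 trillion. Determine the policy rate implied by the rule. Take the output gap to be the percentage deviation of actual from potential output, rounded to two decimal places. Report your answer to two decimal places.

0.65%

Output gap = 100 × (26.5 − 26.3) / 26.3 = 0.76%.
i = 1.00 + 0.90 + 1.1 × (0.90 − 2.90) + 1.25 × 0.76
   = 1.00 + 0.9 − 2.2 + 0.95 = 0.65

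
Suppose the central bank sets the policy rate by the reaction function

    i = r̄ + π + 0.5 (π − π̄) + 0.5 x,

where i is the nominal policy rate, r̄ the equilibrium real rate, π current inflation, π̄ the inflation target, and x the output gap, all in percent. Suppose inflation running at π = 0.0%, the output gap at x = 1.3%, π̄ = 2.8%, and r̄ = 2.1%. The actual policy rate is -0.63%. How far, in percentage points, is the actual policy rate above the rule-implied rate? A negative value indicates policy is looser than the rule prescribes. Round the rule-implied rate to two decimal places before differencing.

-1.98 pp

i = 2.1 + 0.0 + 0.5 × (0.0 − 2.8) + 0.5 × 1.3
   = 2.1 + 0 − 1.4 + 0.65 = 1.35
Deviation = -0.63 − 1.35 = -1.98 pp.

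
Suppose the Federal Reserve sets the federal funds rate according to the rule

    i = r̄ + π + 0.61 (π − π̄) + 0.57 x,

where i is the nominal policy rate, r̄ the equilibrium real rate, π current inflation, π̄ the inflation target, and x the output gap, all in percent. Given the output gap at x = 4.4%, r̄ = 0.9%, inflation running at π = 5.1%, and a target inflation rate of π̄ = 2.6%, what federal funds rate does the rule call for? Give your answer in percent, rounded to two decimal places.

10.03%

i = 0.9 + 5.1 + 0.61 × (5.1 − 2.6) + 0.57 × 4.4
   = 0.9 + 5.1 + 1.525 + 2.508 = 10.03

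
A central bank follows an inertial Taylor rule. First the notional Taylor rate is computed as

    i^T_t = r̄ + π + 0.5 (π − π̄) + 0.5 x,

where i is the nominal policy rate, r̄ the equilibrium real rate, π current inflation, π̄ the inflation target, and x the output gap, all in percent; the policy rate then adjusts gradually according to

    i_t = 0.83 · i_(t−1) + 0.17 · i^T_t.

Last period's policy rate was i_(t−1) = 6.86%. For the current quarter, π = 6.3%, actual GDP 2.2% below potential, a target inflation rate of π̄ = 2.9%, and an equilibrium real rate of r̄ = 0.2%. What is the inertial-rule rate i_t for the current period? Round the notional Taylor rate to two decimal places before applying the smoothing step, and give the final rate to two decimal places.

Output 2.2% below potential → x = -2.2.
i^T_t = 0.2 + 6.3 + 0.5 × (6.3 − 2.9) + 0.5 × (-2.2)
   = 0.2 + 6.3 + 1.7 − 1.1 = 7.10
i_t = 0.83 × 6.86 + 0.17 × 7.10 = 5.6938 + 1.207 = 6.90

6.90%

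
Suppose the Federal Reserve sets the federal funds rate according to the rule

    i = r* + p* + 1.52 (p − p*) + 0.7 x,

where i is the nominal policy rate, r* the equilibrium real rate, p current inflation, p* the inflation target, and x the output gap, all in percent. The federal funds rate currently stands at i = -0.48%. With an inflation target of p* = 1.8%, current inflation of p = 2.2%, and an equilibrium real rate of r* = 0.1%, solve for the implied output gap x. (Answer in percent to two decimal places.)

-4.27%

0.7 x = -0.48 − 0.1 − 1.8 − 1.52 × (2.2 − 1.8) = -2.988
x = -2.988 / 0.7 = -4.27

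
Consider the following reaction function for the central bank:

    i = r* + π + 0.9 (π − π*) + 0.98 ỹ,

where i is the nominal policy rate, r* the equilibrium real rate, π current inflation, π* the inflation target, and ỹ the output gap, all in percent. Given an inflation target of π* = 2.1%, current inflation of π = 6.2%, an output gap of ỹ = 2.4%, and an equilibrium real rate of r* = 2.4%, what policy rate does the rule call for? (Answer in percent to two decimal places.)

i = 2.4 + 6.2 + 0.9 × (6.2 − 2.1) + 0.98 × 2.4
   = 2.4 + 6.2 + 3.69 + 2.352 = 14.64

14.64%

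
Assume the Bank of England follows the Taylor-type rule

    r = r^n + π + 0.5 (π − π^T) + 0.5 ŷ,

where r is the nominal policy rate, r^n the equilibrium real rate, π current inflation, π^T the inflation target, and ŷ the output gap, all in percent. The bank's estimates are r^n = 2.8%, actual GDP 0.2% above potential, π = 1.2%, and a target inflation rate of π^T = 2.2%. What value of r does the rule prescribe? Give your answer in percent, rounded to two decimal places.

Output 0.2% above potential → ŷ = 0.2.
r = 2.8 + 1.2 + 0.5 × (1.2 − 2.2) + 0.5 × 0.2
   = 2.8 + 1.2 − 0.5 + 0.1 = 3.60

3.60%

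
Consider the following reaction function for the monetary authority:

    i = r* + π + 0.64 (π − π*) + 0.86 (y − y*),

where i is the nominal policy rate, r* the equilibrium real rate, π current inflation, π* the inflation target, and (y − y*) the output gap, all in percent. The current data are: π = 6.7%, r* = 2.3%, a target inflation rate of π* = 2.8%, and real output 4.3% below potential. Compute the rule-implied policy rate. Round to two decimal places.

Output 4.3% below potential → (y − y*) = -4.3.
i = 2.3 + 6.7 + 0.64 × (6.7 − 2.8) + 0.86 × (-4.3)
   = 2.3 + 6.7 + 2.496 − 3.698 = 7.80

7.80%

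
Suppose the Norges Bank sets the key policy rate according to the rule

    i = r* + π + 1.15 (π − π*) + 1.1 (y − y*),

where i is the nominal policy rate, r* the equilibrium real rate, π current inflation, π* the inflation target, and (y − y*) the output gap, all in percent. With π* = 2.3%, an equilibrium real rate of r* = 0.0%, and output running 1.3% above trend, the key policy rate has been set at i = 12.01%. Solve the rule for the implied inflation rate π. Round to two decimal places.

6.15%

Output 1.3% above potential → (y − y*) = 1.3.
Collecting π: i = r* + (1 + 1.15) π − 1.15 π* + 1.1 (y − y*)
2.15 π = 12.01 − 0.0 + 1.15 × 2.3 − 1.1 × 1.3 = 13.225
π = 13.225 / 2.15 = 6.15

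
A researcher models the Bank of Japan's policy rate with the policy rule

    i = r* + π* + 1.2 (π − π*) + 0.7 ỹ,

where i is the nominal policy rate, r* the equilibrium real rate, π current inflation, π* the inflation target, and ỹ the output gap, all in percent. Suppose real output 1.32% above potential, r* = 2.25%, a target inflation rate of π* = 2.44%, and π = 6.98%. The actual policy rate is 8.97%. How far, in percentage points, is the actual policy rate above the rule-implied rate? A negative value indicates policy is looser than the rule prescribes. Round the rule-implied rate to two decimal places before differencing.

-2.09 pp

Output 1.32% above potential → ỹ = 1.32.
i = 2.25 + 2.44 + 1.2 × (6.98 − 2.44) + 0.7 × 1.32
   = 2.25 + 2.44 + 5.448 + 0.924 = 11.06
Deviation = 8.97 − 11.06 = -2.09 pp.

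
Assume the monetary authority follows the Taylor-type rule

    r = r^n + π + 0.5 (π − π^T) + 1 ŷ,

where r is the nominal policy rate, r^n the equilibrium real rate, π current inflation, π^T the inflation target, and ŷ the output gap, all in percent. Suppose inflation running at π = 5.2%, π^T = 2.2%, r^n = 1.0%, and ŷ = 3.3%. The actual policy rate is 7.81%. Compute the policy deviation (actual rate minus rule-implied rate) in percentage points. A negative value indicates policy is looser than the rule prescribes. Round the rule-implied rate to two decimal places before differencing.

r = 1.0 + 5.2 + 0.5 × (5.2 − 2.2) + 1 × 3.3
   = 1.0 + 5.2 + 1.5 + 3.3 = 11.00
Deviation = 7.81 − 11.00 = -3.19 pp.

-3.19 pp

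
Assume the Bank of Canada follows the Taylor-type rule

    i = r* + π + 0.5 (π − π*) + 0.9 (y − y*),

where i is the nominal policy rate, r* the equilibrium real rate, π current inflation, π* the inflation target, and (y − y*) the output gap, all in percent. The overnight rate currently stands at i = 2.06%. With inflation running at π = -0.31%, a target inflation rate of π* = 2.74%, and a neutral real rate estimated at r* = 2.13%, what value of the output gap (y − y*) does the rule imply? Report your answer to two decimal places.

0.9 (y − y*) = 2.06 − 2.13 − (-0.31) − 0.5 × ((-0.31) − 2.74) = 1.765
(y − y*) = 1.765 / 0.9 = 1.96

1.96%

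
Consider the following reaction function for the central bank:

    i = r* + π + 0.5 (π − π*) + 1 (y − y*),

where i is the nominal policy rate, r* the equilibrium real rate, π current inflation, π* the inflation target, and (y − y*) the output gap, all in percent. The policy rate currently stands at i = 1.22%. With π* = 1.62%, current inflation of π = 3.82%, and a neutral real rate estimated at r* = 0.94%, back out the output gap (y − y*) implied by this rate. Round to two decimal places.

-4.64%

1 (y − y*) = 1.22 − 0.94 − 3.82 − 0.5 × (3.82 − 1.62) = -4.64
(y − y*) = -4.64 / 1 = -4.64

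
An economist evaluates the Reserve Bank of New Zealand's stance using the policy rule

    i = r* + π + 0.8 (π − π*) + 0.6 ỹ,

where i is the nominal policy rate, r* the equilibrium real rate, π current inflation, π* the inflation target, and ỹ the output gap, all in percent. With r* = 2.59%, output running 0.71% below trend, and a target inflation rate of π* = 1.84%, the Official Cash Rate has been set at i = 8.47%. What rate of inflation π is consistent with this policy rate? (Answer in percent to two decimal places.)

4.32%

Output 0.71% below potential → ỹ = -0.71.
Collecting π: i = r* + (1 + 0.8) π − 0.8 π* + 0.6 ỹ
1.8 π = 8.47 − 2.59 + 0.8 × 1.84 − 0.6 × (-0.71) = 7.778
π = 7.778 / 1.8 = 4.32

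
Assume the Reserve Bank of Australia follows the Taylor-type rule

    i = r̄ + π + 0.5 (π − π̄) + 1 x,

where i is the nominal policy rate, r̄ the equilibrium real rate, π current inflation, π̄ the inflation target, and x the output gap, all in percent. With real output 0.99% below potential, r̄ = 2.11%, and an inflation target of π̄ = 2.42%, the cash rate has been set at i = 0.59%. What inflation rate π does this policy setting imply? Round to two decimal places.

Output 0.99% below potential → x = -0.99.
Collecting π: i = r̄ + (1 + 0.5) π − 0.5 π̄ + 1 x
1.5 π = 0.59 − 2.11 + 0.5 × 2.42 − 1 × (-0.99) = 0.68
π = 0.68 / 1.5 = 0.45

0.45%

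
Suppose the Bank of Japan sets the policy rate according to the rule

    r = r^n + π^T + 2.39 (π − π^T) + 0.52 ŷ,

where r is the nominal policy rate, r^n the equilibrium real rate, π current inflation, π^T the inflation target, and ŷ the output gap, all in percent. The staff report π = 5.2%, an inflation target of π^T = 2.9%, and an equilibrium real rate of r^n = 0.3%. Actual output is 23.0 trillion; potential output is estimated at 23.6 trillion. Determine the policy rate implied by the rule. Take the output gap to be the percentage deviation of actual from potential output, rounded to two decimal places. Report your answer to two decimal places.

7.38%

Output gap = 100 × (23.0 − 23.6) / 23.6 = -2.54%.
r = 0.30 + 2.90 + 2.39 × (5.20 − 2.90) + 0.52 × (-2.54)
   = 0.30 + 2.9 + 5.497 − 1.3208 = 7.38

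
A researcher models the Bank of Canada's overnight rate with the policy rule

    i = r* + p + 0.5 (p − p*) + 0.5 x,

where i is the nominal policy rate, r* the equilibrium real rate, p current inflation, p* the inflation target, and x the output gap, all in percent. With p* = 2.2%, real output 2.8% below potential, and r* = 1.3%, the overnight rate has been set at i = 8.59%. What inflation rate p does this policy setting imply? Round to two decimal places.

Output 2.8% below potential → x = -2.8.
Collecting p: i = r* + (1 + 0.5) p − 0.5 p* + 0.5 x
1.5 p = 8.59 − 1.3 + 0.5 × 2.2 − 0.5 × (-2.8) = 9.79
p = 9.79 / 1.5 = 6.53

6.53%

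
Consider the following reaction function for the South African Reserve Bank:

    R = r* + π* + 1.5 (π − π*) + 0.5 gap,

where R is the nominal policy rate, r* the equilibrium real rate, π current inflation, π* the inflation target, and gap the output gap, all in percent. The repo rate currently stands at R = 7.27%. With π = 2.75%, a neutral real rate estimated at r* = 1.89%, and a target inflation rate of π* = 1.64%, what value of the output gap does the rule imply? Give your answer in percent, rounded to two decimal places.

4.15%

0.5 gap = 7.27 − 1.89 − 1.64 − 1.5 × (2.75 − 1.64) = 2.075
gap = 2.075 / 0.5 = 4.15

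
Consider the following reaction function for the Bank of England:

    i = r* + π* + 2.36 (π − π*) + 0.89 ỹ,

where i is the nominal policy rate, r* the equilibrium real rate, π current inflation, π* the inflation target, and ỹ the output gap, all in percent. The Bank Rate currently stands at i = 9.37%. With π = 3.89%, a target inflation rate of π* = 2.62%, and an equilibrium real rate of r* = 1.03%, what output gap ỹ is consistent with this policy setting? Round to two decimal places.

3.06%

0.89 ỹ = 9.37 − 1.03 − 2.62 − 2.36 × (3.89 − 2.62) = 2.7228
ỹ = 2.7228 / 0.89 = 3.06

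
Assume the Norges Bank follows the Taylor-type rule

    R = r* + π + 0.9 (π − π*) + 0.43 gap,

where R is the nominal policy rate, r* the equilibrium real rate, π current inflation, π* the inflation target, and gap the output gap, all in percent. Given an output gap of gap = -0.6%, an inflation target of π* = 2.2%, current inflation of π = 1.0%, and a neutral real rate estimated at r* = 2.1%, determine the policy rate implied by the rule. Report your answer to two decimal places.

1.76%

R = 2.1 + 1.0 + 0.9 × (1.0 − 2.2) + 0.43 × (-0.6)
   = 2.1 + 1 − 1.08 − 0.258 = 1.76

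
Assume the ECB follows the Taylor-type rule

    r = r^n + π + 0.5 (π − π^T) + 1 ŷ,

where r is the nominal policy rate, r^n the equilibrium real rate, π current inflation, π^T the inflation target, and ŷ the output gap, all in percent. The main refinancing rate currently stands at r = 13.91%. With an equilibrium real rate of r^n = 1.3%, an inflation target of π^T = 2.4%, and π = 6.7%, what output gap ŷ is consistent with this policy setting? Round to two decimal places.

3.76%

1 ŷ = 13.91 − 1.3 − 6.7 − 0.5 × (6.7 − 2.4) = 3.76
ŷ = 3.76 / 1 = 3.76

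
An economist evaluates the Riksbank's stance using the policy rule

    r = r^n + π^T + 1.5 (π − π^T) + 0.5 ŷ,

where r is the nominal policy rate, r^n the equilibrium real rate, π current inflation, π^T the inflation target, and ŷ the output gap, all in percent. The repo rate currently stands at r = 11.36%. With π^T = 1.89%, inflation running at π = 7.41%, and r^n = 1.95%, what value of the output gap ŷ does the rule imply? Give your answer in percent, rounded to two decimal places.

0.5 ŷ = 11.36 − 1.95 − 1.89 − 1.5 × (7.41 − 1.89) = -0.76
ŷ = -0.76 / 0.5 = -1.52

-1.52%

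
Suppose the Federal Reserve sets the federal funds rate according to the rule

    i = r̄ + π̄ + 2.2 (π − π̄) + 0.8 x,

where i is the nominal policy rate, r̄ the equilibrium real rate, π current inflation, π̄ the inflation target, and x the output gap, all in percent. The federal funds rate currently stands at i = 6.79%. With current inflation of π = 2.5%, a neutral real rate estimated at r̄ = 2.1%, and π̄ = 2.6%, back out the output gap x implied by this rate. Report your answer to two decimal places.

2.89%

0.8 x = 6.79 − 2.1 − 2.6 − 2.2 × (2.5 − 2.6) = 2.31
x = 2.31 / 0.8 = 2.89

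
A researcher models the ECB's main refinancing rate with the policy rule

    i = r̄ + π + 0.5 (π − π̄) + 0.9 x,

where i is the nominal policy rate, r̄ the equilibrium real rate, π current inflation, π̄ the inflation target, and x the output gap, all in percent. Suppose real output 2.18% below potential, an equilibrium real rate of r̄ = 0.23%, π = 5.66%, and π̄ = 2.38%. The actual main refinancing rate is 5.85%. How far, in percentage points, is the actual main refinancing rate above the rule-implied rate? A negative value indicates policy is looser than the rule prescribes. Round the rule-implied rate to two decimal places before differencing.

0.28 pp

Output 2.18% below potential → x = -2.18.
i = 0.23 + 5.66 + 0.5 × (5.66 − 2.38) + 0.9 × (-2.18)
   = 0.23 + 5.66 + 1.64 − 1.962 = 5.57
Deviation = 5.85 − 5.57 = 0.28 pp.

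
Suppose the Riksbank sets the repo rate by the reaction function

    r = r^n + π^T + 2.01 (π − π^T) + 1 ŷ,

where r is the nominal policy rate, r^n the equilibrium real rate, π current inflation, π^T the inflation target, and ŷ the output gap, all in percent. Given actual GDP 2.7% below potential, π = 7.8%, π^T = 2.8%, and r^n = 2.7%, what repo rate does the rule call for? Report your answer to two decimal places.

12.85%

Output 2.7% below potential → ŷ = -2.7.
r = 2.7 + 2.8 + 2.01 × (7.8 − 2.8) + 1 × (-2.7)
   = 2.7 + 2.8 + 10.05 − 2.7 = 12.85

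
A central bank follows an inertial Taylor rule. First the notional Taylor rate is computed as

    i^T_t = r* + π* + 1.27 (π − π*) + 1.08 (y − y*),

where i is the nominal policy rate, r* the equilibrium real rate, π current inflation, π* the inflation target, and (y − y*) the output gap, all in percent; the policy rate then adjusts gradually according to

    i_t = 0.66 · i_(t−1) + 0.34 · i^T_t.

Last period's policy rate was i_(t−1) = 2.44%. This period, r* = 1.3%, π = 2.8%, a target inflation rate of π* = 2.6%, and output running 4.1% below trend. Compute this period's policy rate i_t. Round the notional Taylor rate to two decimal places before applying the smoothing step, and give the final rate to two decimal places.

Output 4.1% below potential → (y − y*) = -4.1.
i^T_t = 1.3 + 2.6 + 1.27 × (2.8 − 2.6) + 1.08 × (-4.1)
   = 1.3 + 2.6 + 0.254 − 4.428 = -0.27
i_t = 0.66 × 2.44 + 0.34 × (-0.27) = 1.6104 − 0.0918 = 1.52

1.52%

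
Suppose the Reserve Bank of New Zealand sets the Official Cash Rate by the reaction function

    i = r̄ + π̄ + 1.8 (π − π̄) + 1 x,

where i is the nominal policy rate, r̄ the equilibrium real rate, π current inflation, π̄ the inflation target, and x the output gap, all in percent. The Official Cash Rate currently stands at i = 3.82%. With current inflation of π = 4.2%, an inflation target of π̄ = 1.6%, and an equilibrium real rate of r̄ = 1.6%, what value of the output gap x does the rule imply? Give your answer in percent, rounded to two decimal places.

-4.06%

1 x = 3.82 − 1.6 − 1.6 − 1.8 × (4.2 − 1.6) = -4.06
x = -4.06 / 1 = -4.06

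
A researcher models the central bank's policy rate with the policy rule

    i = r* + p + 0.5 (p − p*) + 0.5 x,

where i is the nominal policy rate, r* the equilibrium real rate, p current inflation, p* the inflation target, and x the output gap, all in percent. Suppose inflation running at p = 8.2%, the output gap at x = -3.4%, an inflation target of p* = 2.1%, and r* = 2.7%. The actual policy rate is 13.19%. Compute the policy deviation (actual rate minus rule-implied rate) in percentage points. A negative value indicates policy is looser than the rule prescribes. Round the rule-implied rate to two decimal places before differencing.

0.94 pp

i = 2.7 + 8.2 + 0.5 × (8.2 − 2.1) + 0.5 × (-3.4)
   = 2.7 + 8.2 + 3.05 − 1.7 = 12.25
Deviation = 13.19 − 12.25 = 0.94 pp.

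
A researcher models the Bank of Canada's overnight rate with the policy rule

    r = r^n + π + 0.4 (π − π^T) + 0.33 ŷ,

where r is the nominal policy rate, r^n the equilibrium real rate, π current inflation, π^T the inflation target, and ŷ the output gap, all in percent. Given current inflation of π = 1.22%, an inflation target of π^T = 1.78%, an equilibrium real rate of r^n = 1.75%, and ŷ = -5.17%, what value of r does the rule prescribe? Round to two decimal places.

r = 1.75 + 1.22 + 0.4 × (1.22 − 1.78) + 0.33 × (-5.17)
   = 1.75 + 1.22 − 0.224 − 1.7061 = 1.04

1.04%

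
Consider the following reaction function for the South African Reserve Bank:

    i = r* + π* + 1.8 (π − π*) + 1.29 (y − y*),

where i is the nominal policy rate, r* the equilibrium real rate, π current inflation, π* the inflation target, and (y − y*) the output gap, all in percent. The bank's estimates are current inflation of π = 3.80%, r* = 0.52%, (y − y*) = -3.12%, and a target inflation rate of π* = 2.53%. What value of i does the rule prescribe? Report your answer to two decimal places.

i = 0.52 + 2.53 + 1.8 × (3.80 − 2.53) + 1.29 × (-3.12)
   = 0.52 + 2.53 + 2.286 − 4.0248 = 1.31

1.31%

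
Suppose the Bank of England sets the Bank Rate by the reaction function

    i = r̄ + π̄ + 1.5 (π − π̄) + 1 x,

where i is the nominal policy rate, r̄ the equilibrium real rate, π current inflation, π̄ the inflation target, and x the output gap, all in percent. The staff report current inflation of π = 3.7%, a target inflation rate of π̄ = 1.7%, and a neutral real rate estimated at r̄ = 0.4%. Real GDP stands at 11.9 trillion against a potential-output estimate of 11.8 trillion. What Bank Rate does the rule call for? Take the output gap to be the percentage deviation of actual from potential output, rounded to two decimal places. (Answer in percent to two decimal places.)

Output gap = 100 × (11.9 − 11.8) / 11.8 = 0.85%.
i = 0.40 + 1.70 + 1.5 × (3.70 − 1.70) + 1 × 0.85
   = 0.40 + 1.7 + 3 + 0.85 = 5.95

5.95%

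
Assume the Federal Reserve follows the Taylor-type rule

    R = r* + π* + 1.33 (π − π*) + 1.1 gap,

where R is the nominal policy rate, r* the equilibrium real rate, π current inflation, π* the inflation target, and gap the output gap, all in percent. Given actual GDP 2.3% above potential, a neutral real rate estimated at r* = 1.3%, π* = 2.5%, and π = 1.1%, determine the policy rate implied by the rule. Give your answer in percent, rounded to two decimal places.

4.47%

Output 2.3% above potential → gap = 2.3.
R = 1.3 + 2.5 + 1.33 × (1.1 − 2.5) + 1.1 × 2.3
   = 1.3 + 2.5 − 1.862 + 2.53 = 4.47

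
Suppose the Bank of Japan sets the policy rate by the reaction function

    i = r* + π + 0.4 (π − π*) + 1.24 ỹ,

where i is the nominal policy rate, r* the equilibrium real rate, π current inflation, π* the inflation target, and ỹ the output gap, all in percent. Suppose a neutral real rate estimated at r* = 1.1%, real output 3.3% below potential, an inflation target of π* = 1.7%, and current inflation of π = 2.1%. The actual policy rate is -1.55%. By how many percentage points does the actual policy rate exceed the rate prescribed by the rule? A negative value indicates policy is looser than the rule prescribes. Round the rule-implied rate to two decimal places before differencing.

-0.82 pp

Output 3.3% below potential → ỹ = -3.3.
i = 1.1 + 2.1 + 0.4 × (2.1 − 1.7) + 1.24 × (-3.3)
   = 1.1 + 2.1 + 0.16 − 4.092 = -0.73
Deviation = -1.55 − (-0.73) = -0.82 pp.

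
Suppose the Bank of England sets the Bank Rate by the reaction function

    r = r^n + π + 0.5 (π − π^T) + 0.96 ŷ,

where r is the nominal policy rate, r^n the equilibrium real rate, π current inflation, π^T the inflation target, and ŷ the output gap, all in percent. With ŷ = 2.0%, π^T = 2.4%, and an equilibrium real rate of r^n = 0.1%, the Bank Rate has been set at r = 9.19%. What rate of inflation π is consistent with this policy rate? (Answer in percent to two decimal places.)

Collecting π: r = r^n + (1 + 0.5) π − 0.5 π^T + 0.96 ŷ
1.5 π = 9.19 − 0.1 + 0.5 × 2.4 − 0.96 × 2.0 = 8.37
π = 8.37 / 1.5 = 5.58

5.58%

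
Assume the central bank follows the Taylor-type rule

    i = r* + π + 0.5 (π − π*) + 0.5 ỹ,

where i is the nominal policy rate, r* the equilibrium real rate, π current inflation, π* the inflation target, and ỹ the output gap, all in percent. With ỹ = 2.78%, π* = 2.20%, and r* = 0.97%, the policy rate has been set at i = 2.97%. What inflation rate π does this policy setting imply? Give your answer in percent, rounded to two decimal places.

1.14%

Collecting π: i = r* + (1 + 0.5) π − 0.5 π* + 0.5 ỹ
1.5 π = 2.97 − 0.97 + 0.5 × 2.20 − 0.5 × 2.78 = 1.71
π = 1.71 / 1.5 = 1.14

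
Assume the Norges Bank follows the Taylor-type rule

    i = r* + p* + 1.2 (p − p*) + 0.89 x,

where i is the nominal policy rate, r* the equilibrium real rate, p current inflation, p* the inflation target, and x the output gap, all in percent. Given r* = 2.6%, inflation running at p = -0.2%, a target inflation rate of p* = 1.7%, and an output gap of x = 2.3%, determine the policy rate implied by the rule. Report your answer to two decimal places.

i = 2.6 + 1.7 + 1.2 × (-0.2 − 1.7) + 0.89 × 2.3
   = 2.6 + 1.7 − 2.28 + 2.047 = 4.07

4.07%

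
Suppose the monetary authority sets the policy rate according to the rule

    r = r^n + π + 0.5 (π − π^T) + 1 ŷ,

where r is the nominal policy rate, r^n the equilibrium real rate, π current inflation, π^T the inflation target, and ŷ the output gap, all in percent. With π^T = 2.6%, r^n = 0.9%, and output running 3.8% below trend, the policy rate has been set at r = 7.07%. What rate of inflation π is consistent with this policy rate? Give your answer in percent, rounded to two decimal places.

7.51%

Output 3.8% below potential → ŷ = -3.8.
Collecting π: r = r^n + (1 + 0.5) π − 0.5 π^T + 1 ŷ
1.5 π = 7.07 − 0.9 + 0.5 × 2.6 − 1 × (-3.8) = 11.27
π = 11.27 / 1.5 = 7.51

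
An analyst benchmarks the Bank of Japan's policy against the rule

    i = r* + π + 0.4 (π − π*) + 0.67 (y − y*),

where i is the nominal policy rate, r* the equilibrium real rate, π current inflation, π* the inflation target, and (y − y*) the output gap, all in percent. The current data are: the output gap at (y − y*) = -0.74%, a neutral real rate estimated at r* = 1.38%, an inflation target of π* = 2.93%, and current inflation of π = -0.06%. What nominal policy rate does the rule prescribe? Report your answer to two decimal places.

-0.37%

i = 1.38 + (-0.06) + 0.4 × (-0.06 − 2.93) + 0.67 × (-0.74)
   = 1.38 − 0.06 − 1.196 − 0.4958 = -0.37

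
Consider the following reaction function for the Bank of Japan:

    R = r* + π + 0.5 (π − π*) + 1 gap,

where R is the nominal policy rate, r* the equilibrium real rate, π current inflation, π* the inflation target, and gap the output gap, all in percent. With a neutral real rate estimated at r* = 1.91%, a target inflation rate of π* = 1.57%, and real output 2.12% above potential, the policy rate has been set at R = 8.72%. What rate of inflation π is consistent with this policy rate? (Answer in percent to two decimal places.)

Output 2.12% above potential → gap = 2.12.
Collecting π: R = r* + (1 + 0.5) π − 0.5 π* + 1 gap
1.5 π = 8.72 − 1.91 + 0.5 × 1.57 − 1 × 2.12 = 5.475
π = 5.475 / 1.5 = 3.65

3.65%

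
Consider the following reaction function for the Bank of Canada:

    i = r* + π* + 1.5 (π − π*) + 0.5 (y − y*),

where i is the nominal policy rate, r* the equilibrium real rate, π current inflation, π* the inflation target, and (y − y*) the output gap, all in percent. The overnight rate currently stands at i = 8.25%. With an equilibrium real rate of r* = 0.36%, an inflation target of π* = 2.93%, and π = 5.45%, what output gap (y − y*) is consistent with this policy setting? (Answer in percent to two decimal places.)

2.36%

0.5 (y − y*) = 8.25 − 0.36 − 2.93 − 1.5 × (5.45 − 2.93) = 1.18
(y − y*) = 1.18 / 0.5 = 2.36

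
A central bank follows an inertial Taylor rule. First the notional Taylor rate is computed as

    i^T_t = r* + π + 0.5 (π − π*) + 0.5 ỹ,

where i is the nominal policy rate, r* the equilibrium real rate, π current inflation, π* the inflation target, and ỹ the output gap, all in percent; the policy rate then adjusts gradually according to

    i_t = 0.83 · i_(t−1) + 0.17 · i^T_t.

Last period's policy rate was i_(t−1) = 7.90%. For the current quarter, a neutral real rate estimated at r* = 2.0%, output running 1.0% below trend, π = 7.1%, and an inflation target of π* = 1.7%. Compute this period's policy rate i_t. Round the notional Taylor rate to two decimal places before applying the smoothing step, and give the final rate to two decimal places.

8.48%

Output 1.0% below potential → ỹ = -1.0.
i^T_t = 2.0 + 7.1 + 0.5 × (7.1 − 1.7) + 0.5 × (-1.0)
   = 2.0 + 7.1 + 2.7 − 0.5 = 11.30
i_t = 0.83 × 7.90 + 0.17 × 11.30 = 6.557 + 1.921 = 8.48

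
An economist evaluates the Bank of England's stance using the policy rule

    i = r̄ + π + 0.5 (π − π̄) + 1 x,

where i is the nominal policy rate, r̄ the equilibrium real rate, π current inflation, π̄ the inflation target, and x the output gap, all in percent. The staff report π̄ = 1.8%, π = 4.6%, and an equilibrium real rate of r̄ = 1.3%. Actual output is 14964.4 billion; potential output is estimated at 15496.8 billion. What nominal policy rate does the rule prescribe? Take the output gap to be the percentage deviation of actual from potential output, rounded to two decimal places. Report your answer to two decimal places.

Output gap = 100 × (14964.4 − 15496.8) / 15496.8 = -3.44%.
i = 1.30 + 4.60 + 0.5 × (4.60 − 1.80) + 1 × (-3.44)
   = 1.30 + 4.6 + 1.4 − 3.44 = 3.86

3.86%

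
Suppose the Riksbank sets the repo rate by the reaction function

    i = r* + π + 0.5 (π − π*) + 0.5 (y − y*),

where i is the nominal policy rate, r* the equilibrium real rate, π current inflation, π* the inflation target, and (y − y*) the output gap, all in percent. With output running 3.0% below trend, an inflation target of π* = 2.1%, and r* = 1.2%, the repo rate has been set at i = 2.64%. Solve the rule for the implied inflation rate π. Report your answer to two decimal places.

2.66%

Output 3.0% below potential → (y − y*) = -3.0.
Collecting π: i = r* + (1 + 0.5) π − 0.5 π* + 0.5 (y − y*)
1.5 π = 2.64 − 1.2 + 0.5 × 2.1 − 0.5 × (-3.0) = 3.99
π = 3.99 / 1.5 = 2.66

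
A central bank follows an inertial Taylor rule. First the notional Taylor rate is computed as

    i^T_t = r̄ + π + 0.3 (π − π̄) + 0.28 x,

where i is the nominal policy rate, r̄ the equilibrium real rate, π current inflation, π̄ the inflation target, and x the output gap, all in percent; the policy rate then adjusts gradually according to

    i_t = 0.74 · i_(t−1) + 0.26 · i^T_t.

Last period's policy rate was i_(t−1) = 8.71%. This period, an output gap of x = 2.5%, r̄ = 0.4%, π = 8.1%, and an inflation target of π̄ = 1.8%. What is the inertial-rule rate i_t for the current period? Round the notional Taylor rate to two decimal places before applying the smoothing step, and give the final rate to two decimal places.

9.33%

i^T_t = 0.4 + 8.1 + 0.3 × (8.1 − 1.8) + 0.28 × 2.5
   = 0.4 + 8.1 + 1.89 + 0.7 = 11.09
i_t = 0.74 × 8.71 + 0.26 × 11.09 = 6.4454 + 2.8834 = 9.33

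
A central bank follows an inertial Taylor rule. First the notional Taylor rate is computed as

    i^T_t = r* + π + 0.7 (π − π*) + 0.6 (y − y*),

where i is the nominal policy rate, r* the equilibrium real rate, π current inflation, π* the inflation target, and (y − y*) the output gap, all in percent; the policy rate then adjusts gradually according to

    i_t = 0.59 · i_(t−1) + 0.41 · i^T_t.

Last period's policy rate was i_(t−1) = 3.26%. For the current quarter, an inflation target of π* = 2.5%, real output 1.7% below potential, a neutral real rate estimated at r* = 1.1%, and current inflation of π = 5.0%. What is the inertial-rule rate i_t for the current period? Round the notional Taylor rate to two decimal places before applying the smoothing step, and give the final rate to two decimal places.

Output 1.7% below potential → (y − y*) = -1.7.
i^T_t = 1.1 + 5.0 + 0.7 × (5.0 − 2.5) + 0.6 × (-1.7)
   = 1.1 + 5 + 1.75 − 1.02 = 6.83
i_t = 0.59 × 3.26 + 0.41 × 6.83 = 1.9234 + 2.8003 = 4.72

4.72%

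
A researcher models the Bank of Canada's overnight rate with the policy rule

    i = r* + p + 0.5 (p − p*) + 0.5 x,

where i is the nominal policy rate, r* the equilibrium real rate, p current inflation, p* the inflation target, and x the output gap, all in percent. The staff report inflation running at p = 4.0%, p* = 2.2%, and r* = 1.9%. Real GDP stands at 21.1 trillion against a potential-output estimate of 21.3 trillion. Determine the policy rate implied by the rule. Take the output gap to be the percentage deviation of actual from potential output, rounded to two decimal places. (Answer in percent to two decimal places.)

6.33%

Output gap = 100 × (21.1 − 21.3) / 21.3 = -0.94%.
i = 1.90 + 4.00 + 0.5 × (4.00 − 2.20) + 0.5 × (-0.94)
   = 1.90 + 4 + 0.9 − 0.47 = 6.33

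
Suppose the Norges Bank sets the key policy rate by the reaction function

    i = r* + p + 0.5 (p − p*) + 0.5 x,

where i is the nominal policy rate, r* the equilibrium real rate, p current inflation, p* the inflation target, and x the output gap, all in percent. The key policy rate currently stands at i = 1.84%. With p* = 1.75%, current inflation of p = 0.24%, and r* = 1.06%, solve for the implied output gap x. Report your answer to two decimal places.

0.5 x = 1.84 − 1.06 − 0.24 − 0.5 × (0.24 − 1.75) = 1.295
x = 1.295 / 0.5 = 2.59

2.59%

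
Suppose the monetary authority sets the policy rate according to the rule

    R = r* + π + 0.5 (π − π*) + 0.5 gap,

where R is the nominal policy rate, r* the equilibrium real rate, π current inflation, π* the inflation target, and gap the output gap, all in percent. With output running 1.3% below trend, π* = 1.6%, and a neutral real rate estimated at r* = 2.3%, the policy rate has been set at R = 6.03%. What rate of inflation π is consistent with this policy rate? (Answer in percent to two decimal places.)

3.45%

Output 1.3% below potential → gap = -1.3.
Collecting π: R = r* + (1 + 0.5) π − 0.5 π* + 0.5 gap
1.5 π = 6.03 − 2.3 + 0.5 × 1.6 − 0.5 × (-1.3) = 5.18
π = 5.18 / 1.5 = 3.45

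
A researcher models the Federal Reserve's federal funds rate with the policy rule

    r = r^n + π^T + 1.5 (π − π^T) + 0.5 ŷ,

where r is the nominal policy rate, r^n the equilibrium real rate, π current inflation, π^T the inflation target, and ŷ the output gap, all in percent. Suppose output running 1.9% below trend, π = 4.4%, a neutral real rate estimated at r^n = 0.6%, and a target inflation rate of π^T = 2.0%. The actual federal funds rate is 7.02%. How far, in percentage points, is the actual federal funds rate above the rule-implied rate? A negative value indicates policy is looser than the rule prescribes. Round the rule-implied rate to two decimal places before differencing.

Output 1.9% below potential → ŷ = -1.9.
r = 0.6 + 2.0 + 1.5 × (4.4 − 2.0) + 0.5 × (-1.9)
   = 0.6 + 2 + 3.6 − 0.95 = 5.25
Deviation = 7.02 − 5.25 = 1.77 pp.

1.77 pp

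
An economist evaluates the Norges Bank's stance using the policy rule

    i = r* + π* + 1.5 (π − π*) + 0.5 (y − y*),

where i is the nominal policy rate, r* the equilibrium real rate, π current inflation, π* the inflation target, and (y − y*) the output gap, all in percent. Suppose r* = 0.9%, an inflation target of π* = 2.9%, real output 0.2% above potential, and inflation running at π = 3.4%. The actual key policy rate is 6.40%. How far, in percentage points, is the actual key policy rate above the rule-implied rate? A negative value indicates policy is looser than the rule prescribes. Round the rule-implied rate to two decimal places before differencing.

Output 0.2% above potential → (y − y*) = 0.2.
i = 0.9 + 2.9 + 1.5 × (3.4 − 2.9) + 0.5 × 0.2
   = 0.9 + 2.9 + 0.75 + 0.1 = 4.65
Deviation = 6.40 − 4.65 = 1.75 pp.

1.75 pp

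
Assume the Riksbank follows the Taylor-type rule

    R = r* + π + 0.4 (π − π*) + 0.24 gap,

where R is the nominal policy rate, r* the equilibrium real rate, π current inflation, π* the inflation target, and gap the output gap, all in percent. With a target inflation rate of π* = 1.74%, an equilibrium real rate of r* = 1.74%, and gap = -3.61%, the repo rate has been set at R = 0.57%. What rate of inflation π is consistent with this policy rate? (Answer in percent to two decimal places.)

Collecting π: R = r* + (1 + 0.4) π − 0.4 π* + 0.24 gap
1.4 π = 0.57 − 1.74 + 0.4 × 1.74 − 0.24 × (-3.61) = 0.3924
π = 0.3924 / 1.4 = 0.28

0.28%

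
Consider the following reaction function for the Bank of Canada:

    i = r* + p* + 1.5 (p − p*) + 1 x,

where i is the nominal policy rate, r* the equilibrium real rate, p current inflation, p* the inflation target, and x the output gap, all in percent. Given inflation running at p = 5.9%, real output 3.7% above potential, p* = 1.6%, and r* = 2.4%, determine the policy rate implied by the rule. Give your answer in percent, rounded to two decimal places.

14.15%

Output 3.7% above potential → x = 3.7.
i = 2.4 + 1.6 + 1.5 × (5.9 − 1.6) + 1 × 3.7
   = 2.4 + 1.6 + 6.45 + 3.7 = 14.15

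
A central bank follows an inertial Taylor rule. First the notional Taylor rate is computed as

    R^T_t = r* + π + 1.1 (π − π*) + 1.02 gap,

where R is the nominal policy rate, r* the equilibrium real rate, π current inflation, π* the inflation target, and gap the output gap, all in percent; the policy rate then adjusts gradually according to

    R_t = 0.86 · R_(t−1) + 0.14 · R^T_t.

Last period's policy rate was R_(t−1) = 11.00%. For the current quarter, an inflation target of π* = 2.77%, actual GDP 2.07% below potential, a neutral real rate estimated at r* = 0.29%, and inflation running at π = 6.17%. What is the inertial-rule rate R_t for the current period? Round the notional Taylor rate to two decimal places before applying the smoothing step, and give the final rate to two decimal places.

Output 2.07% below potential → gap = -2.07.
R^T_t = 0.29 + 6.17 + 1.1 × (6.17 − 2.77) + 1.02 × (-2.07)
   = 0.29 + 6.17 + 3.74 − 2.1114 = 8.09
R_t = 0.86 × 11.00 + 0.14 × 8.09 = 9.46 + 1.1326 = 10.59

10.59%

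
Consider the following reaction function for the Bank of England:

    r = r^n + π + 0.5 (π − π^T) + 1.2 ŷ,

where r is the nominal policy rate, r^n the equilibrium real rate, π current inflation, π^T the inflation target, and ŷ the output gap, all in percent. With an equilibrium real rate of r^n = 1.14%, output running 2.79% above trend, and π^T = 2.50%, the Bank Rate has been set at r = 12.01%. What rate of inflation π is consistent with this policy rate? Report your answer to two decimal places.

Output 2.79% above potential → ŷ = 2.79.
Collecting π: r = r^n + (1 + 0.5) π − 0.5 π^T + 1.2 ŷ
1.5 π = 12.01 − 1.14 + 0.5 × 2.50 − 1.2 × 2.79 = 8.772
π = 8.772 / 1.5 = 5.85

5.85%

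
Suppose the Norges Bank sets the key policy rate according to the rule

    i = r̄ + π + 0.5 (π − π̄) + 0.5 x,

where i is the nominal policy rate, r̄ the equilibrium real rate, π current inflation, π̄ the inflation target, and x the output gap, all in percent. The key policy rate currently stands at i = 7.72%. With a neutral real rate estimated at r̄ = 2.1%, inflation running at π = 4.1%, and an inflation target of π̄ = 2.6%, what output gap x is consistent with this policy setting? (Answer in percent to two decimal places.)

0.5 x = 7.72 − 2.1 − 4.1 − 0.5 × (4.1 − 2.6) = 0.77
x = 0.77 / 0.5 = 1.54

1.54%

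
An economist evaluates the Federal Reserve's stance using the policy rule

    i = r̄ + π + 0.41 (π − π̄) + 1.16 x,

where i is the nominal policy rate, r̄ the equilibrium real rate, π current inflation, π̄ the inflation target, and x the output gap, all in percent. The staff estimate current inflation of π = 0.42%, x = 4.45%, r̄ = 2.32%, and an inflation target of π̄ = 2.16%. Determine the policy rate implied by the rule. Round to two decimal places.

i = 2.32 + 0.42 + 0.41 × (0.42 − 2.16) + 1.16 × 4.45
   = 2.32 + 0.42 − 0.7134 + 5.162 = 7.19

7.19%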